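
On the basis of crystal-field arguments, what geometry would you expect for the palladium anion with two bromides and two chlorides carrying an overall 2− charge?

Summing ligand charges against the −2 overall charge gives an oxidation state of +2 for palladium.
Palladium is a group-10 element; Pd(II) is therefore d⁸.
Coordination number: 4.
A 4d d⁸ ion has a large crystal-field splitting; square planar leaves the high-energy d_{x²−y²} orbital empty and maximises CFSE.

square planar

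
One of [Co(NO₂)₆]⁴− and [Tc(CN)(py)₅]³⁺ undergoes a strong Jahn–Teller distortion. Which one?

[Co(NO₂)₆]⁴−: Summing ligand charges against the −4 overall charge gives an oxidation state of +2 for cobalt. Co sits in group 9, so the d-electron count is 9 − 2 = 7. Nitro (N-bound nitrite) is a strong-field ligand (high in the spectrochemical series) for a first-row metal, so the complex is low-spin. The t₂g⁶e_g¹ (low-spin) configuration has an unevenly filled e_g set; the Jahn–Teller theorem predicts a tetragonal distortion (typically axial elongation) to lift the degeneracy.
[Tc(CN)(py)₅]³⁺: Each cyanide is −1; pyridine is neutral; balancing the +3 overall charge requires Tc(IV). Technetium is a group-7 element; Tc(IV) is therefore d³. The d³ configuration leaves the e_g set evenly filled (or empty) — no strong Jahn–Teller driving force.

[Co(NO₂)₆]⁴−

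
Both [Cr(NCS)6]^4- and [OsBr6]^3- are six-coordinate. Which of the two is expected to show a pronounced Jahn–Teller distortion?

[Cr(NCS)6]^4-: Summing ligand charges against the −4 overall charge gives an oxidation state of +2 for chromium. Cr sits in group 6, so the d-electron count is 6 − 2 = 4. Isothiocyanate is a weak-field ligand for a first-row metal, so the complex is high-spin. The t₂g³e_g¹ (high-spin) configuration has an unevenly filled e_g set; the Jahn–Teller theorem predicts a tetragonal distortion (typically axial elongation) to lift the degeneracy.
[OsBr6]^3-: Each bromide is −1; balancing the −3 overall charge requires Os(III). Osmium is a group-8 element; Os(III) is therefore d⁵. A 5d ion has a large Δₒ and is invariably low-spin. The d⁵ configuration leaves the e_g set evenly filled (or empty) — no strong Jahn–Teller driving force.

[Cr(NCS)6]^4-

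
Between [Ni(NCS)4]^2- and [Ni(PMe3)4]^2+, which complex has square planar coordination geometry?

[Ni(PMe3)4]^2+

For [Ni(NCS)4]^2-: Each isothiocyanate is −1; balancing the −2 overall charge requires Ni(II). Ni sits in group 10, so the d-electron count is 10 − 2 = 8. Isothiocyanate is a weak-field ligand. With weak-field ligands the CFSE gain from square planar is small, so a 3d d⁸ ion takes the sterically preferred tetrahedral geometry. → tetrahedral.
For [Ni(PMe3)4]^2+: Ligand charges: trimethylphosphine is neutral. With an overall charge of +2 the nickel centre must be in the +2 oxidation state. Nickel is a group-10 element; Ni(II) is therefore d⁸. Trimethylphosphine is a strong-field ligand (high in the spectrochemical series). A 3d d⁸ ion with strong-field ligands gains enough CFSE to favour square planar over tetrahedral. → square planar.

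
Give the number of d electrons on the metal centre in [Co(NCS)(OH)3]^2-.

Each isothiocyanate is −1; each hydroxide is −1; balancing the −2 overall charge requires Co(II).
Cobalt is a group-9 element; Co(II) is therefore d⁷.

d⁷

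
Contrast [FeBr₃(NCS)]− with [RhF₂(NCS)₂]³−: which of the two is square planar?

For [FeBr₃(NCS)]−: Summing ligand charges against the −1 overall charge gives an oxidation state of +3 for iron. Group 8 minus oxidation state 3 gives a d⁵ configuration. A high-spin d⁵ ion has zero CFSE in either geometry, so four ligands adopt the sterically favoured tetrahedral geometry. → tetrahedral.
For [RhF₂(NCS)₂]³−: Summing ligand charges against the −3 overall charge gives an oxidation state of +1 for rhodium. Rhodium is a group-9 element; Rh(I) is therefore d⁸. A 4d d⁸ ion has a large crystal-field splitting; square planar leaves the high-energy d_{x²−y²} orbital empty and maximises CFSE. → square planar.

[RhF₂(NCS)₂]³−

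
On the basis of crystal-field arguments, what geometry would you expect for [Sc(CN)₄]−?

Ligand charges: each cyanide is −1. With an overall charge of −1 the scandium centre must be in the +3 oxidation state.
Scandium is a group-3 element; Sc(III) is therefore d⁰.
With 4 monodentate ligands the coordination number is 4.
A d⁰ ion has no crystal-field stabilisation preference between square planar and tetrahedral, so four ligands adopt the sterically favoured tetrahedral geometry.

tetrahedral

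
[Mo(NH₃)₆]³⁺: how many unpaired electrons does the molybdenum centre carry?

Ligand charges: ammonia is neutral. With an overall charge of +3 the molybdenum centre must be in the +3 oxidation state.
Group 6 minus oxidation state 3 gives a d³ configuration.
In an octahedral field the d³ configuration is t₂g³e_g⁰ (only one arrangement possible), giving 3 unpaired electrons.

3 unpaired electrons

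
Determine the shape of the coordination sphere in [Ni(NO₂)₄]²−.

Ligand charges: each nitro (N-bound nitrite) is −1. With an overall charge of −2 the nickel centre must be in the +2 oxidation state.
Ni sits in group 10, so the d-electron count is 10 − 2 = 8.
With 4 monodentate ligands the coordination number is 4.
Nitro (N-bound nitrite) is a strong-field ligand (high in the spectrochemical series).
A 3d d⁸ ion with strong-field ligands gains enough CFSE to favour square planar over tetrahedral.

square planar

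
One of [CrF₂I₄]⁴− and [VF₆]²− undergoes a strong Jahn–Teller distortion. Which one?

[CrF₂I₄]⁴−: Each fluoride is −1; each iodide is −1; balancing the −4 overall charge requires Cr(II). Group 6 minus oxidation state 2 gives a d⁴ configuration. Fluoride and iodide are weak-field ligands for a first-row metal, so the complex is high-spin. The t₂g³e_g¹ (high-spin) configuration has an unevenly filled e_g set; the Jahn–Teller theorem predicts a tetragonal distortion (typically axial elongation) to lift the degeneracy.
[VF₆]²−: Each fluoride is −1; balancing the −2 overall charge requires V(IV). Group 5 minus oxidation state 4 gives a d¹ configuration. The d¹ configuration leaves the e_g set evenly filled (or empty) — no strong Jahn–Teller driving force.

[CrF₂I₄]⁴−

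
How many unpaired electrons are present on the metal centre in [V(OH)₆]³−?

2 unpaired electrons

Each hydroxide is −1; balancing the −3 overall charge requires V(III).
V sits in group 5, so the d-electron count is 5 − 3 = 2.
In an octahedral field the d² configuration is t₂g²e_g⁰ (only one arrangement possible), giving 2 unpaired electrons.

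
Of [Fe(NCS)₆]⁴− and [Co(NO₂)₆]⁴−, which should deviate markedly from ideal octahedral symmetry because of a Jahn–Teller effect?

[Co(NO₂)₆]⁴−

[Fe(NCS)₆]⁴−: Each isothiocyanate is −1; balancing the −4 overall charge requires Fe(II). Group 8 minus oxidation state 2 gives a d⁶ configuration. Isothiocyanate is a weak-field ligand for a first-row metal, so the complex is high-spin. The d⁶ configuration leaves the e_g set evenly filled (or empty) — no strong Jahn–Teller driving force.
[Co(NO₂)₆]⁴−: Summing ligand charges against the −4 overall charge gives an oxidation state of +2 for cobalt. Group 9 minus oxidation state 2 gives a d⁷ configuration. Nitro (N-bound nitrite) is a strong-field ligand (high in the spectrochemical series) for a first-row metal, so the complex is low-spin. The t₂g⁶e_g¹ (low-spin) configuration has an unevenly filled e_g set; the Jahn–Teller theorem predicts a tetragonal distortion (typically axial elongation) to lift the degeneracy.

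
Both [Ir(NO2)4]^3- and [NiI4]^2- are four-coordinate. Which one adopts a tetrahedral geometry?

[NiI4]^2-

For [Ir(NO2)4]^3-: Ligand charges: each nitro (N-bound nitrite) is −1. With an overall charge of −3 the iridium centre must be in the +1 oxidation state. Group 9 minus oxidation state 1 gives a d⁸ configuration. A 5d d⁸ ion has a large crystal-field splitting; square planar leaves the high-energy d_{x²−y²} orbital empty and maximises CFSE. → square planar.
For [NiI4]^2-: Each iodide is −1; balancing the −2 overall charge requires Ni(II). Nickel is a group-10 element; Ni(II) is therefore d⁸. Iodide is a weak-field ligand. With weak-field ligands the CFSE gain from square planar is small, so a 3d d⁸ ion takes the sterically preferred tetrahedral geometry. → tetrahedral.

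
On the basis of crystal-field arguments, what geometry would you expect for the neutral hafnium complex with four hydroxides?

tetrahedral

Summing ligand charges against the 0 overall charge gives an oxidation state of +4 for hafnium.
Hafnium is a group-4 element; Hf(IV) is therefore d⁰.
With 4 monodentate ligands the coordination number is 4.
A d⁰ ion has no crystal-field stabilisation preference between square planar and tetrahedral, so four ligands adopt the sterically favoured tetrahedral geometry.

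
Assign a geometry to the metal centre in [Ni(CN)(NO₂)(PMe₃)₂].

Each cyanide is −1; each nitro (N-bound nitrite) is −1; trimethylphosphine is neutral; balancing the 0 overall charge requires Ni(II).
Group 10 minus oxidation state 2 gives a d⁸ configuration.
With 4 monodentate ligands the coordination number is 4.
Cyanide, nitro (N-bound nitrite), and trimethylphosphine are strong-field ligands (high in the spectrochemical series).
A 3d d⁸ ion with strong-field ligands gains enough CFSE to favour square planar over tetrahedral.

square planar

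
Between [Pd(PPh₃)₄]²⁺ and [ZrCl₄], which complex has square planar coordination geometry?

[Pd(PPh₃)₄]²⁺

For [Pd(PPh₃)₄]²⁺: Triphenylphosphine is neutral; balancing the +2 overall charge requires Pd(II). Group 10 minus oxidation state 2 gives a d⁸ configuration. A 4d d⁸ ion has a large crystal-field splitting; square planar leaves the high-energy d_{x²−y²} orbital empty and maximises CFSE. → square planar.
For [ZrCl₄]: Ligand charges: each chloride is −1. With an overall charge of 0 the zirconium centre must be in the +4 oxidation state. Zr sits in group 4, so the d-electron count is 4 − 4 = 0. A d⁰ ion has no crystal-field stabilisation preference between square planar and tetrahedral, so four ligands adopt the sterically favoured tetrahedral geometry. → tetrahedral.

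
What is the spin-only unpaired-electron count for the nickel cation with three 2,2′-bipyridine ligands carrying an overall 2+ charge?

2,2′-bipyridine is neutral; balancing the +2 overall charge requires Ni(II).
Nickel is a group-10 element; Ni(II) is therefore d⁸.
Counting donor atoms: 3×2,2′-bipyridine (bidentate) → 6 donors. Coordination number = 6.
In an octahedral field the d⁸ configuration is t₂g⁶e_g² (only one arrangement possible), giving 2 unpaired electrons.

2 unpaired electrons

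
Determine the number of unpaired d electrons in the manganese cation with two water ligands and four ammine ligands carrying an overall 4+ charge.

3 unpaired electrons

Water is neutral; ammonia is neutral; balancing the +4 overall charge requires Mn(IV).
Manganese is a group-7 element; Mn(IV) is therefore d³.
In an octahedral field the d³ configuration is t₂g³e_g⁰ (only one arrangement possible), giving 3 unpaired electrons.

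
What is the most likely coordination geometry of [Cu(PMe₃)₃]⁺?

Trimethylphosphine is neutral; balancing the +1 overall charge requires Cu(I).
Group 11 minus oxidation state 1 gives a d¹⁰ configuration.
With 3 monodentate ligands the coordination number is 3.
Three ligands around a d¹⁰ centre minimise repulsion in a trigonal-planar arrangement.

trigonal planar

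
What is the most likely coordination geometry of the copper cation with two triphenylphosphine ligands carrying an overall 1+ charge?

linear

Summing ligand charges against the +1 overall charge gives an oxidation state of +1 for copper.
Group 11 minus oxidation state 1 gives a d¹⁰ configuration.
With 2 monodentate ligands the coordination number is 2.
A d¹⁰ ion with only two ligands adopts a linear arrangement (sp hybridisation; no CFSE preference).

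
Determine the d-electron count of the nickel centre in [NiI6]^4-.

d⁸

Ligand charges: each iodide is −1. With an overall charge of −4 the nickel centre must be in the +2 oxidation state.
Nickel is a group-10 element; Ni(II) is therefore d⁸.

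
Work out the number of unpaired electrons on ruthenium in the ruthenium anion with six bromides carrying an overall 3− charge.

Ligand charges: each bromide is −1. With an overall charge of −3 the ruthenium centre must be in the +3 oxidation state.
Group 8 minus oxidation state 3 gives a d⁵ configuration.
The spin state decides the count: a 4d ion has a large Δₒ and is invariably low-spin.
An octahedral low-spin d⁵ ion is t₂g⁵e_g⁰, giving 1 unpaired electron.

1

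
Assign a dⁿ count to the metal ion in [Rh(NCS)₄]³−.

Ligand charges: each isothiocyanate is −1. With an overall charge of −3 the rhodium centre must be in the +1 oxidation state.
Rhodium is a group-9 element; Rh(I) is therefore d⁸.

d8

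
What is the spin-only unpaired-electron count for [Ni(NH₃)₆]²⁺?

Summing ligand charges against the +2 overall charge gives an oxidation state of +2 for nickel.
Nickel is a group-10 element; Ni(II) is therefore d⁸.
In an octahedral field the d⁸ configuration is t₂g⁶e_g² (only one arrangement possible), giving 2 unpaired electrons.

2 unpaired electrons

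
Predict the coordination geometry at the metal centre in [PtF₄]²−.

Ligand charges: each fluoride is −1. With an overall charge of −2 the platinum centre must be in the +2 oxidation state.
Group 10 minus oxidation state 2 gives a d⁸ configuration.
With 4 monodentate ligands the coordination number is 4.
A 5d d⁸ ion has a large crystal-field splitting; square planar leaves the high-energy d_{x²−y²} orbital empty and maximises CFSE.

square planar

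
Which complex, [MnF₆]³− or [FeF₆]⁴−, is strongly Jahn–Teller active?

[MnF₆]³−

[MnF₆]³−: Summing ligand charges against the −3 overall charge gives an oxidation state of +3 for manganese. Mn sits in group 7, so the d-electron count is 7 − 3 = 4. Fluoride is a weak-field ligand for a first-row metal, so the complex is high-spin. The t₂g³e_g¹ (high-spin) configuration has an unevenly filled e_g set; the Jahn–Teller theorem predicts a tetragonal distortion (typically axial elongation) to lift the degeneracy.
[FeF₆]⁴−: Ligand charges: each fluoride is −1. With an overall charge of −4 the iron centre must be in the +2 oxidation state. Iron is a group-8 element; Fe(II) is therefore d⁶. Fluoride is a weak-field ligand for a first-row metal, so the complex is high-spin. The d⁶ configuration leaves the e_g set evenly filled (or empty) — no strong Jahn–Teller driving force.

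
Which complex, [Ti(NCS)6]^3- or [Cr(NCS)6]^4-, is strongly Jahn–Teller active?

[Cr(NCS)6]^4-

[Ti(NCS)6]^3-: Each isothiocyanate is −1; balancing the −3 overall charge requires Ti(III). Ti sits in group 4, so the d-electron count is 4 − 3 = 1. The d¹ configuration leaves the e_g set evenly filled (or empty) — no strong Jahn–Teller driving force.
[Cr(NCS)6]^4-: Summing ligand charges against the −4 overall charge gives an oxidation state of +2 for chromium. Chromium is a group-6 element; Cr(II) is therefore d⁴. Isothiocyanate is a weak-field ligand for a first-row metal, so the complex is high-spin. The t₂g³e_g¹ (high-spin) configuration has an unevenly filled e_g set; the Jahn–Teller theorem predicts a tetragonal distortion (typically axial elongation) to lift the degeneracy.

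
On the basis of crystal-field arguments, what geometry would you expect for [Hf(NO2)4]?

tetrahedral

Summing ligand charges against the 0 overall charge gives an oxidation state of +4 for hafnium.
Hafnium is a group-4 element; Hf(IV) is therefore d⁰.
With 4 monodentate ligands the coordination number is 4.
A d⁰ ion has no crystal-field stabilisation preference between square planar and tetrahedral, so four ligands adopt the sterically favoured tetrahedral geometry.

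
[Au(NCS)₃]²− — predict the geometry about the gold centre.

Ligand charges: each isothiocyanate is −1. With an overall charge of −2 the gold centre must be in the +1 oxidation state.
Gold is a group-11 element; Au(I) is therefore d¹⁰.
With 3 monodentate ligands the coordination number is 3.
Three ligands around a d¹⁰ centre minimise repulsion in a trigonal-planar arrangement.

trigonal planar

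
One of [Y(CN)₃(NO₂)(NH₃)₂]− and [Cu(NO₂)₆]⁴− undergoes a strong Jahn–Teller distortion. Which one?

[Cu(NO₂)₆]⁴−

[Y(CN)₃(NO₂)(NH₃)₂]−: Summing ligand charges against the −1 overall charge gives an oxidation state of +3 for yttrium. Group 3 minus oxidation state 3 gives a d⁰ configuration. The d⁰ configuration leaves the e_g set evenly filled (or empty) — no strong Jahn–Teller driving force.
[Cu(NO₂)₆]⁴−: Summing ligand charges against the −4 overall charge gives an oxidation state of +2 for copper. Copper is a group-11 element; Cu(II) is therefore d⁹. The t₂g⁶e_g³ configuration has an unevenly filled e_g set; the Jahn–Teller theorem predicts a tetragonal distortion (typically axial elongation) to lift the degeneracy.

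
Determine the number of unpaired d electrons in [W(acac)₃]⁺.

2

Summing ligand charges against the +1 overall charge gives an oxidation state of +4 for tungsten.
Group 6 minus oxidation state 4 gives a d² configuration.
Counting donor atoms: 3×acetylacetonate (bidentate) → 6 donors. Coordination number = 6.
In an octahedral field the d² configuration is t₂g²e_g⁰ (only one arrangement possible), giving 2 unpaired electrons.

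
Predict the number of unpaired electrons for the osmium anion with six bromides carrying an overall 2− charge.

Summing ligand charges against the −2 overall charge gives an oxidation state of +4 for osmium.
Os sits in group 8, so the d-electron count is 8 − 4 = 4.
The spin state decides the count: a 5d ion has a large Δₒ and is invariably low-spin.
An octahedral low-spin d⁴ ion is t₂g⁴e_g⁰, giving 2 unpaired electrons.

2 unpaired electrons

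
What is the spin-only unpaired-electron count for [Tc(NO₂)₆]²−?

3 unpaired electrons

Ligand charges: each nitro (N-bound nitrite) is −1. With an overall charge of −2 the technetium centre must be in the +4 oxidation state.
Tc sits in group 7, so the d-electron count is 7 − 4 = 3.
In an octahedral field the d³ configuration is t₂g³e_g⁰ (only one arrangement possible), giving 3 unpaired electrons.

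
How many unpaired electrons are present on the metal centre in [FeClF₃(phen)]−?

5 unpaired electrons

Ligand charges: each chloride is −1; each fluoride is −1; 1,10-phenanthroline is neutral. With an overall charge of −1 the iron centre must be in the +3 oxidation state.
Iron is a group-8 element; Fe(III) is therefore d⁵.
Counting donor atoms: 1×chloride (monodentate) → 1 donor; 3×fluoride (monodentate) → 3 donors; 1×1,10-phenanthroline (bidentate) → 2 donors. Coordination number = 6.
The spin state decides the count: Chloride and fluoride are weak-field ligands for a first-row metal, so the complex is high-spin.
An octahedral high-spin d⁵ ion is t₂g³e_g², giving 5 unpaired electrons.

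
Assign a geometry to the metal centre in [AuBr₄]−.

square planar

Ligand charges: each bromide is −1. With an overall charge of −1 the gold centre must be in the +3 oxidation state.
Au sits in group 11, so the d-electron count is 11 − 3 = 8.
With 4 monodentate ligands the coordination number is 4.
A 5d d⁸ ion has a large crystal-field splitting; square planar leaves the high-energy d_{x²−y²} orbital empty and maximises CFSE.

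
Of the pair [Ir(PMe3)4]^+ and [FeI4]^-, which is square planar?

For [Ir(PMe3)4]^+: Ligand charges: trimethylphosphine is neutral. With an overall charge of +1 the iridium centre must be in the +1 oxidation state. Group 9 minus oxidation state 1 gives a d⁸ configuration. A 5d d⁸ ion has a large crystal-field splitting; square planar leaves the high-energy d_{x²−y²} orbital empty and maximises CFSE. → square planar.
For [FeI4]^-: Ligand charges: each iodide is −1. With an overall charge of −1 the iron centre must be in the +3 oxidation state. Group 8 minus oxidation state 3 gives a d⁵ configuration. A high-spin d⁵ ion has zero CFSE in either geometry, so four ligands adopt the sterically favoured tetrahedral geometry. → tetrahedral.

[Ir(PMe3)4]^+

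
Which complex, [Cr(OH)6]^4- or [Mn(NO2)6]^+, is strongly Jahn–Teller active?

[Cr(OH)6]^4-

[Cr(OH)6]^4-: Each hydroxide is −1; balancing the −4 overall charge requires Cr(II). Group 6 minus oxidation state 2 gives a d⁴ configuration. Hydroxide is a weak-field ligand for a first-row metal, so the complex is high-spin. The t₂g³e_g¹ (high-spin) configuration has an unevenly filled e_g set; the Jahn–Teller theorem predicts a tetragonal distortion (typically axial elongation) to lift the degeneracy.
[Mn(NO2)6]^+: Summing ligand charges against the +1 overall charge gives an oxidation state of +7 for manganese. Group 7 minus oxidation state 7 gives a d⁰ configuration. The d⁰ configuration leaves the e_g set evenly filled (or empty) — no strong Jahn–Teller driving force.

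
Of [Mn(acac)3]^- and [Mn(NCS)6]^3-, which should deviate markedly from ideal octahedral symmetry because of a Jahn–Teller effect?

[Mn(acac)3]^-: Each acetylacetonate is −1; balancing the −1 overall charge requires Mn(II). Group 7 minus oxidation state 2 gives a d⁵ configuration. Acetylacetonate is a weak-field ligand for a first-row metal, so the complex is high-spin. The d⁵ configuration leaves the e_g set evenly filled (or empty) — no strong Jahn–Teller driving force.
[Mn(NCS)6]^3-: Summing ligand charges against the −3 overall charge gives an oxidation state of +3 for manganese. Mn sits in group 7, so the d-electron count is 7 − 3 = 4. Isothiocyanate is a weak-field ligand for a first-row metal, so the complex is high-spin. The t₂g³e_g¹ (high-spin) configuration has an unevenly filled e_g set; the Jahn–Teller theorem predicts a tetragonal distortion (typically axial elongation) to lift the degeneracy.

[Mn(NCS)6]^3-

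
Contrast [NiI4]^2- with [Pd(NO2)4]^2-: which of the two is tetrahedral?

For [NiI4]^2-: Ligand charges: each iodide is −1. With an overall charge of −2 the nickel centre must be in the +2 oxidation state. Ni sits in group 10, so the d-electron count is 10 − 2 = 8. Iodide is a weak-field ligand. With weak-field ligands the CFSE gain from square planar is small, so a 3d d⁸ ion takes the sterically preferred tetrahedral geometry. → tetrahedral.
For [Pd(NO2)4]^2-: Each nitro (N-bound nitrite) is −1; balancing the −2 overall charge requires Pd(II). Palladium is a group-10 element; Pd(II) is therefore d⁸. A 4d d⁸ ion has a large crystal-field splitting; square planar leaves the high-energy d_{x²−y²} orbital empty and maximises CFSE. → square planar.

[NiI4]^2-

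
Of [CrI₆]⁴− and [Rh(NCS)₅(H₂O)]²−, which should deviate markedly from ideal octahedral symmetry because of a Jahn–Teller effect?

[CrI₆]⁴−

[CrI₆]⁴−: Ligand charges: each iodide is −1. With an overall charge of −4 the chromium centre must be in the +2 oxidation state. Chromium is a group-6 element; Cr(II) is therefore d⁴. Iodide is a weak-field ligand for a first-row metal, so the complex is high-spin. The t₂g³e_g¹ (high-spin) configuration has an unevenly filled e_g set; the Jahn–Teller theorem predicts a tetragonal distortion (typically axial elongation) to lift the degeneracy.
[Rh(NCS)₅(H₂O)]²−: Each isothiocyanate is −1; water is neutral; balancing the −2 overall charge requires Rh(III). Group 9 minus oxidation state 3 gives a d⁶ configuration. A 4d ion has a large Δₒ and is invariably low-spin. The d⁶ configuration leaves the e_g set evenly filled (or empty) — no strong Jahn–Teller driving force.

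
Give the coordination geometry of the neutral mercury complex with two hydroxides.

Summing ligand charges against the 0 overall charge gives an oxidation state of +2 for mercury.
Mercury is a group-12 element; Hg(II) is therefore d¹⁰.
Coordination number: 2.
A d¹⁰ ion with only two ligands adopts a linear arrangement (sp hybridisation; no CFSE preference).

linear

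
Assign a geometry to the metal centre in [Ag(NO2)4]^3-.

tetrahedral

Each nitro (N-bound nitrite) is −1; balancing the −3 overall charge requires Ag(I).
Ag sits in group 11, so the d-electron count is 11 − 1 = 10.
With 4 monodentate ligands the coordination number is 4.
A d¹⁰ ion has no crystal-field stabilisation preference between square planar and tetrahedral, so four ligands adopt the sterically favoured tetrahedral geometry.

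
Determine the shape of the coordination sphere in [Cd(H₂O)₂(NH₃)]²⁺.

Water is neutral; ammonia is neutral; balancing the +2 overall charge requires Cd(II).
Group 12 minus oxidation state 2 gives a d¹⁰ configuration.
Coordination number: 3.
Three ligands around a d¹⁰ centre minimise repulsion in a trigonal-planar arrangement.

trigonal planar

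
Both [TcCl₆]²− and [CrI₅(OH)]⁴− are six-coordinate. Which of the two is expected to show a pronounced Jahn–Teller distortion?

[CrI₅(OH)]⁴−

[TcCl₆]²−: Summing ligand charges against the −2 overall charge gives an oxidation state of +4 for technetium. Group 7 minus oxidation state 4 gives a d³ configuration. The d³ configuration leaves the e_g set evenly filled (or empty) — no strong Jahn–Teller driving force.
[CrI₅(OH)]⁴−: Summing ligand charges against the −4 overall charge gives an oxidation state of +2 for chromium. Group 6 minus oxidation state 2 gives a d⁴ configuration. Hydroxide and iodide are weak-field ligands for a first-row metal, so the complex is high-spin. The t₂g³e_g¹ (high-spin) configuration has an unevenly filled e_g set; the Jahn–Teller theorem predicts a tetragonal distortion (typically axial elongation) to lift the degeneracy.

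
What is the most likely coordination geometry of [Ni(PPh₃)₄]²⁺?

Ligand charges: triphenylphosphine is neutral. With an overall charge of +2 the nickel centre must be in the +2 oxidation state.
Group 10 minus oxidation state 2 gives a d⁸ configuration.
With 4 monodentate ligands the coordination number is 4.
Triphenylphosphine is a strong-field ligand (high in the spectrochemical series).
A 3d d⁸ ion with strong-field ligands gains enough CFSE to favour square planar over tetrahedral.

square planar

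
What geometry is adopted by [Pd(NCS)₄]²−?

square planar

Each isothiocyanate is −1; balancing the −2 overall charge requires Pd(II).
Palladium is a group-10 element; Pd(II) is therefore d⁸.
With 4 monodentate ligands the coordination number is 4.
A 4d d⁸ ion has a large crystal-field splitting; square planar leaves the high-energy d_{x²−y²} orbital empty and maximises CFSE.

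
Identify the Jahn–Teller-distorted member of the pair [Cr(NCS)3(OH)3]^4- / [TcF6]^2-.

[Cr(NCS)3(OH)3]^4-

[Cr(NCS)3(OH)3]^4-: Each isothiocyanate is −1; each hydroxide is −1; balancing the −4 overall charge requires Cr(II). Cr sits in group 6, so the d-electron count is 6 − 2 = 4. Hydroxide and isothiocyanate are weak-field ligands for a first-row metal, so the complex is high-spin. The t₂g³e_g¹ (high-spin) configuration has an unevenly filled e_g set; the Jahn–Teller theorem predicts a tetragonal distortion (typically axial elongation) to lift the degeneracy.
[TcF6]^2-: Summing ligand charges against the −2 overall charge gives an oxidation state of +4 for technetium. Group 7 minus oxidation state 4 gives a d³ configuration. The d³ configuration leaves the e_g set evenly filled (or empty) — no strong Jahn–Teller driving force.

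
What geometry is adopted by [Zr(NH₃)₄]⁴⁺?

tetrahedral

Summing ligand charges against the +4 overall charge gives an oxidation state of +4 for zirconium.
Zr sits in group 4, so the d-electron count is 4 − 4 = 0.
Coordination number: 4.
A d⁰ ion has no crystal-field stabilisation preference between square planar and tetrahedral, so four ligands adopt the sterically favoured tetrahedral geometry.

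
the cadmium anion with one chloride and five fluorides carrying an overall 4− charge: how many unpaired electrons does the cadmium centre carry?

0 unpaired electrons

Summing ligand charges against the −4 overall charge gives an oxidation state of +2 for cadmium.
Group 12 minus oxidation state 2 gives a d¹⁰ configuration.
In an octahedral field the d¹⁰ configuration is t₂g⁶e_g⁴, giving 0 unpaired electrons.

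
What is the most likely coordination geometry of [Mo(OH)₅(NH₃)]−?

octahedral

Each hydroxide is −1; ammonia is neutral; balancing the −1 overall charge requires Mo(IV).
Group 6 minus oxidation state 4 gives a d² configuration.
With 6 monodentate ligands the coordination number is 6.
Six donors around a single metal centre give an octahedral coordination sphere.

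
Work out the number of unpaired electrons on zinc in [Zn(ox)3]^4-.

Each oxalate is −2; balancing the −4 overall charge requires Zn(II).
Zn sits in group 12, so the d-electron count is 12 − 2 = 10.
Counting donor atoms: 3×oxalate (bidentate) → 6 donors. Coordination number = 6.
In an octahedral field the d¹⁰ configuration is t₂g⁶e_g⁴, giving 0 unpaired electrons.

0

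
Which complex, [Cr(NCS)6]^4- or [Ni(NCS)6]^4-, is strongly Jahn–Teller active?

[Cr(NCS)6]^4-: Ligand charges: each isothiocyanate is −1. With an overall charge of −4 the chromium centre must be in the +2 oxidation state. Cr sits in group 6, so the d-electron count is 6 − 2 = 4. Isothiocyanate is a weak-field ligand for a first-row metal, so the complex is high-spin. The t₂g³e_g¹ (high-spin) configuration has an unevenly filled e_g set; the Jahn–Teller theorem predicts a tetragonal distortion (typically axial elongation) to lift the degeneracy.
[Ni(NCS)6]^4-: Each isothiocyanate is −1; balancing the −4 overall charge requires Ni(II). Group 10 minus oxidation state 2 gives a d⁸ configuration. The d⁸ configuration leaves the e_g set evenly filled (or empty) — no strong Jahn–Teller driving force.

[Cr(NCS)6]^4-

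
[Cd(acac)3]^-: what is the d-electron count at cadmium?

d¹⁰

Ligand charges: each acetylacetonate is −1. With an overall charge of −1 the cadmium centre must be in the +2 oxidation state.
Cadmium is a group-12 element; Cd(II) is therefore d¹⁰.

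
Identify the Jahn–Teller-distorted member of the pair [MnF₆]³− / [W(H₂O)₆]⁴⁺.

[MnF₆]³−

[MnF₆]³−: Ligand charges: each fluoride is −1. With an overall charge of −3 the manganese centre must be in the +3 oxidation state. Group 7 minus oxidation state 3 gives a d⁴ configuration. Fluoride is a weak-field ligand for a first-row metal, so the complex is high-spin. The t₂g³e_g¹ (high-spin) configuration has an unevenly filled e_g set; the Jahn–Teller theorem predicts a tetragonal distortion (typically axial elongation) to lift the degeneracy.
[W(H₂O)₆]⁴⁺: Water is neutral; balancing the +4 overall charge requires W(IV). Tungsten is a group-6 element; W(IV) is therefore d². The d² configuration leaves the e_g set evenly filled (or empty) — no strong Jahn–Teller driving force.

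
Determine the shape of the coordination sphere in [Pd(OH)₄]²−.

square planar

Summing ligand charges against the −2 overall charge gives an oxidation state of +2 for palladium.
Pd sits in group 10, so the d-electron count is 10 − 2 = 8.
Coordination number: 4.
A 4d d⁸ ion has a large crystal-field splitting; square planar leaves the high-energy d_{x²−y²} orbital empty and maximises CFSE.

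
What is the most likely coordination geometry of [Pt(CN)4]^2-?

square planar

Summing ligand charges against the −2 overall charge gives an oxidation state of +2 for platinum.
Group 10 minus oxidation state 2 gives a d⁸ configuration.
Coordination number: 4.
A 5d d⁸ ion has a large crystal-field splitting; square planar leaves the high-energy d_{x²−y²} orbital empty and maximises CFSE.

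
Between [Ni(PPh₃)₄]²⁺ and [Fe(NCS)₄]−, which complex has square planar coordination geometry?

For [Ni(PPh₃)₄]²⁺: Triphenylphosphine is neutral; balancing the +2 overall charge requires Ni(II). Nickel is a group-10 element; Ni(II) is therefore d⁸. Triphenylphosphine is a strong-field ligand (high in the spectrochemical series). A 3d d⁸ ion with strong-field ligands gains enough CFSE to favour square planar over tetrahedral. → square planar.
For [Fe(NCS)₄]−: Summing ligand charges against the −1 overall charge gives an oxidation state of +3 for iron. Fe sits in group 8, so the d-electron count is 8 − 3 = 5. A high-spin d⁵ ion has zero CFSE in either geometry, so four ligands adopt the sterically favoured tetrahedral geometry. → tetrahedral.

[Ni(PPh₃)₄]²⁺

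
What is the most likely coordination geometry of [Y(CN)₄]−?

tetrahedral

Summing ligand charges against the −1 overall charge gives an oxidation state of +3 for yttrium.
Yttrium is a group-3 element; Y(III) is therefore d⁰.
Coordination number: 4.
A d⁰ ion has no crystal-field stabilisation preference between square planar and tetrahedral, so four ligands adopt the sterically favoured tetrahedral geometry.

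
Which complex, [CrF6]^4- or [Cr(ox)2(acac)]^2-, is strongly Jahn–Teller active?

[CrF6]^4-

[CrF6]^4-: Each fluoride is −1; balancing the −4 overall charge requires Cr(II). Cr sits in group 6, so the d-electron count is 6 − 2 = 4. Fluoride is a weak-field ligand for a first-row metal, so the complex is high-spin. The t₂g³e_g¹ (high-spin) configuration has an unevenly filled e_g set; the Jahn–Teller theorem predicts a tetragonal distortion (typically axial elongation) to lift the degeneracy.
[Cr(ox)2(acac)]^2-: Summing ligand charges against the −2 overall charge gives an oxidation state of +3 for chromium. Cr sits in group 6, so the d-electron count is 6 − 3 = 3. The d³ configuration leaves the e_g set evenly filled (or empty) — no strong Jahn–Teller driving force.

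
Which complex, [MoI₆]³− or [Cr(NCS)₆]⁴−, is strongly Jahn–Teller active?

[MoI₆]³−: Each iodide is −1; balancing the −3 overall charge requires Mo(III). Molybdenum is a group-6 element; Mo(III) is therefore d³. The d³ configuration leaves the e_g set evenly filled (or empty) — no strong Jahn–Teller driving force.
[Cr(NCS)₆]⁴−: Ligand charges: each isothiocyanate is −1. With an overall charge of −4 the chromium centre must be in the +2 oxidation state. Group 6 minus oxidation state 2 gives a d⁴ configuration. Isothiocyanate is a weak-field ligand for a first-row metal, so the complex is high-spin. The t₂g³e_g¹ (high-spin) configuration has an unevenly filled e_g set; the Jahn–Teller theorem predicts a tetragonal distortion (typically axial elongation) to lift the degeneracy.

[Cr(NCS)₆]⁴−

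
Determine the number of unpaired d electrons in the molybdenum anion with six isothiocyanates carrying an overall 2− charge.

2

Summing ligand charges against the −2 overall charge gives an oxidation state of +4 for molybdenum.
Mo sits in group 6, so the d-electron count is 6 − 4 = 2.
In an octahedral field the d² configuration is t₂g²e_g⁰ (only one arrangement possible), giving 2 unpaired electrons.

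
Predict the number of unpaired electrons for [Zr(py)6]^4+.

0

Summing ligand charges against the +4 overall charge gives an oxidation state of +4 for zirconium.
Zr sits in group 4, so the d-electron count is 4 − 4 = 0.
In an octahedral field the d⁰ configuration is t₂g⁰e_g⁰, giving 0 unpaired electrons.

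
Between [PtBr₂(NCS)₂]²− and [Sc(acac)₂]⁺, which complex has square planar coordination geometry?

[PtBr₂(NCS)₂]²−

For [PtBr₂(NCS)₂]²−: Summing ligand charges against the −2 overall charge gives an oxidation state of +2 for platinum. Platinum is a group-10 element; Pt(II) is therefore d⁸. A 5d d⁸ ion has a large crystal-field splitting; square planar leaves the high-energy d_{x²−y²} orbital empty and maximises CFSE. → square planar.
For [Sc(acac)₂]⁺: Ligand charges: each acetylacetonate is −1. With an overall charge of +1 the scandium centre must be in the +3 oxidation state. Sc sits in group 3, so the d-electron count is 3 − 3 = 0. A d⁰ ion has no crystal-field stabilisation preference between square planar and tetrahedral, so four ligands adopt the sterically favoured tetrahedral geometry. → tetrahedral.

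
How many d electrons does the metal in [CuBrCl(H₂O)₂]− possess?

d¹⁰

Summing ligand charges against the −1 overall charge gives an oxidation state of +1 for copper.
Cu sits in group 11, so the d-electron count is 11 − 1 = 10.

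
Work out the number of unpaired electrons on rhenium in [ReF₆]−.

Ligand charges: each fluoride is −1. With an overall charge of −1 the rhenium centre must be in the +5 oxidation state.
Rhenium is a group-7 element; Re(V) is therefore d².
In an octahedral field the d² configuration is t₂g²e_g⁰ (only one arrangement possible), giving 2 unpaired electrons.

2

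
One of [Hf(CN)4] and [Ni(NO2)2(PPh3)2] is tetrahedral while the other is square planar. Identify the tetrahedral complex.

For [Hf(CN)4]: Summing ligand charges against the 0 overall charge gives an oxidation state of +4 for hafnium. Hafnium is a group-4 element; Hf(IV) is therefore d⁰. A d⁰ ion has no crystal-field stabilisation preference between square planar and tetrahedral, so four ligands adopt the sterically favoured tetrahedral geometry. → tetrahedral.
For [Ni(NO2)2(PPh3)2]: Summing ligand charges against the 0 overall charge gives an oxidation state of +2 for nickel. Ni sits in group 10, so the d-electron count is 10 − 2 = 8. Nitro (N-bound nitrite) and triphenylphosphine are strong-field ligands (high in the spectrochemical series). A 3d d⁸ ion with strong-field ligands gains enough CFSE to favour square planar over tetrahedral. → square planar.

[Hf(CN)4]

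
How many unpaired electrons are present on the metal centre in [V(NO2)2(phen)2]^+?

Summing ligand charges against the +1 overall charge gives an oxidation state of +3 for vanadium.
Vanadium is a group-5 element; V(III) is therefore d².
Counting donor atoms: 2×nitro (N-bound nitrite) (monodentate) → 2 donors; 2×1,10-phenanthroline (bidentate) → 4 donors. Coordination number = 6.
In an octahedral field the d² configuration is t₂g²e_g⁰ (only one arrangement possible), giving 2 unpaired electrons.

2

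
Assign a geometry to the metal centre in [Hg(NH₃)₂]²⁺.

Summing ligand charges against the +2 overall charge gives an oxidation state of +2 for mercury.
Hg sits in group 12, so the d-electron count is 12 − 2 = 10.
Coordination number: 2.
A d¹⁰ ion with only two ligands adopts a linear arrangement (sp hybridisation; no CFSE preference).

linear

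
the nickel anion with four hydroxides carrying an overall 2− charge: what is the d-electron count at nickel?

Each hydroxide is −1; balancing the −2 overall charge requires Ni(II).
Nickel is a group-10 element; Ni(II) is therefore d⁸.

d8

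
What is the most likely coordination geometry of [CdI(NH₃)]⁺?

linear

Ligand charges: each iodide is −1; ammonia is neutral. With an overall charge of +1 the cadmium centre must be in the +2 oxidation state.
Cd sits in group 12, so the d-electron count is 12 − 2 = 10.
With 2 monodentate ligands the coordination number is 2.
A d¹⁰ ion with only two ligands adopts a linear arrangement (sp hybridisation; no CFSE preference).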